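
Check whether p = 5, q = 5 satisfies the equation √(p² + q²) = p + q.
Fails

Substituting p = 5, q = 5:

LHS = √(5² + 5²) = 5·√(2) ≈ 7.071
RHS = 5 + 5 = 10

LHS ≠ RHS, so the equation does not hold at this point.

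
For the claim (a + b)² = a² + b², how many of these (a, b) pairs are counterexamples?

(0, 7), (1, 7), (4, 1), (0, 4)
2

Testing each pair:
(0, 7): LHS = 49, RHS = 49 → satisfies claim
(1, 7): LHS = 64, RHS = 50 → counterexample
(4, 1): LHS = 25, RHS = 17 → counterexample
(0, 4): LHS = 16, RHS = 16 → satisfies claim

That makes 2 counterexamples.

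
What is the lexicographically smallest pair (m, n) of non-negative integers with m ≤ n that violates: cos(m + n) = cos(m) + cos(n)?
Substituting (0, 0) into the claim:
LHS = cos(0 + 0) = 1
RHS = cos(0) + cos(0) = 2

Since LHS ≠ RHS, this pair disproves the claim, and no lexicographically smaller pair (m ≤ n, non-negative integers) does.

For instance (0, 1) is also a counterexample (LHS = cos(1) ≈ 0.5403, RHS = cos(1) + 1 ≈ 1.54), but it's lexicographically larger.

Answer: (m, n) = (0, 0)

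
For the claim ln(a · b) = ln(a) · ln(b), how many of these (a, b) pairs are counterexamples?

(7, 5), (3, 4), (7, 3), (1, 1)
Testing each pair:
(7, 5): LHS = ln(35) ≈ 3.555, RHS = ln(5)·ln(7) ≈ 3.132 → counterexample
(3, 4): LHS = ln(12) ≈ 2.485, RHS = ln(3)·ln(4) ≈ 1.523 → counterexample
(7, 3): LHS = ln(21) ≈ 3.045, RHS = ln(3)·ln(7) ≈ 2.138 → counterexample
(1, 1): LHS = 0, RHS = 0 → satisfies claim

That makes 3 counterexamples.

Answer: 3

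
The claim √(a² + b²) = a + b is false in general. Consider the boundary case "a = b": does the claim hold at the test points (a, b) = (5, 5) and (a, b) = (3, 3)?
At (5, 5): LHS = 5·√(2) ≈ 7.071 ≠ RHS = 10
At (3, 3): LHS = 3·√(2) ≈ 4.243 ≠ RHS = 6

Answer: No, fails at both test points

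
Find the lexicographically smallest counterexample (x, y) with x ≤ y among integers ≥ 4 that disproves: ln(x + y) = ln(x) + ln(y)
Substituting (4, 4) into the claim:
LHS = ln(4 + 4) = ln(8) ≈ 2.079
RHS = ln(4) + ln(4) = 2·ln(4) ≈ 2.773

Since LHS ≠ RHS, this pair disproves the claim, and no lexicographically smaller pair (x ≤ y, integers ≥ 4) does.

For instance (5, 5) is also a counterexample (LHS = ln(10) ≈ 2.303, RHS = 2·ln(5) ≈ 3.219), but it's lexicographically larger.

Answer: (x, y) = (4, 4)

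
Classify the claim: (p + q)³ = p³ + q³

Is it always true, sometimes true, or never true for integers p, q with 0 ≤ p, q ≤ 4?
It holds at (p, q) = (4, 0) (both sides equal 64), but fails at (p, q) = (1, 3) (LHS = 64, RHS = 28).

Answer: Sometimes true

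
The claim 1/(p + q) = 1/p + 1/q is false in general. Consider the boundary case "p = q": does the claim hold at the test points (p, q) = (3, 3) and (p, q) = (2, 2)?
No, fails at both test points

At (3, 3): LHS = 1/6 ≠ RHS = 2/3
At (2, 2): LHS = 1/4 ≠ RHS = 1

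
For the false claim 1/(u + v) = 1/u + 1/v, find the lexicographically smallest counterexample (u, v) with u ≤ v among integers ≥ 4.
Substituting (4, 4) into the claim:
LHS = 1/(4 + 4) = 1/8
RHS = 1/4 + 1/4 = 1/2

Since LHS ≠ RHS, this pair disproves the claim, and no lexicographically smaller pair (u ≤ v, integers ≥ 4) does.

For instance (7, 8) is also a counterexample (LHS = 1/15, RHS = 15/56), but it's lexicographically larger.

Answer: (u, v) = (4, 4)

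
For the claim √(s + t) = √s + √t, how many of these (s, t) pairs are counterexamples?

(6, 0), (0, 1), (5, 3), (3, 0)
Testing each pair:
(6, 0): LHS = √(6) ≈ 2.449, RHS = √(6) ≈ 2.449 → satisfies claim
(0, 1): LHS = 1, RHS = 1 → satisfies claim
(5, 3): LHS = 2·√(2) ≈ 2.828, RHS = √(3) + √(5) ≈ 3.968 → counterexample
(3, 0): LHS = √(3) ≈ 1.732, RHS = √(3) ≈ 1.732 → satisfies claim

That makes 1 counterexample.

Answer: 1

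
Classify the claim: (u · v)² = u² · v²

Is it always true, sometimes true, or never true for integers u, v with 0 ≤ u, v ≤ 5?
The identity holds for every pair in the range. For instance at (u, v) = (1, 1): both sides equal 1.

Answer: Always true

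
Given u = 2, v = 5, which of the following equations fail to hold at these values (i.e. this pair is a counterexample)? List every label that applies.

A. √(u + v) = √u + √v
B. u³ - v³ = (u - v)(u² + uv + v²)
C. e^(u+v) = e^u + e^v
Evaluating each claim at the given values:
A. LHS = √(7) ≈ 2.646, RHS = √(2) + √(5) ≈ 3.65 → fails here (LHS ≠ RHS)
B. LHS = -117, RHS = -117 → holds here (LHS = RHS)
C. LHS = e^7 ≈ 1097, RHS = e^2 + e^5 ≈ 155.8 → fails here (LHS ≠ RHS)

Answer: A, C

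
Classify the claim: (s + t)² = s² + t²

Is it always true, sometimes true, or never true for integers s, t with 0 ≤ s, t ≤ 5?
It holds at (s, t) = (0, 0) (both sides equal 0), but fails at (s, t) = (1, 2) (LHS = 9, RHS = 5).

Answer: Sometimes true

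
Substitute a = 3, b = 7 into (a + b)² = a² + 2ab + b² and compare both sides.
LHS = (3 + 7)² = 100
RHS = 3² + 2·3·7 + 7² = 100

LHS = RHS: the two sides agree.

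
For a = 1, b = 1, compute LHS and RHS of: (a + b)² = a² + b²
LHS = (1 + 1)² = 4
RHS = 1² + 1² = 2

LHS ≠ RHS, so the equation does not hold here.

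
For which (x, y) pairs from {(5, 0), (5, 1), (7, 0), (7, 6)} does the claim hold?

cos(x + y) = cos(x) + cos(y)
Testing each pair:
(5, 0): LHS = cos(5) ≈ 0.2837, RHS = cos(5) + 1 ≈ 1.284 → fails
(5, 1): LHS = cos(6) ≈ 0.9602, RHS = cos(5) + cos(1) ≈ 0.824 → fails
(7, 0): LHS = cos(7) ≈ 0.7539, RHS = cos(7) + 1 ≈ 1.754 → fails
(7, 6): LHS = cos(13) ≈ 0.9074, RHS = cos(7) + cos(6) ≈ 1.714 → fails

No pair satisfies the claim.

Answer: None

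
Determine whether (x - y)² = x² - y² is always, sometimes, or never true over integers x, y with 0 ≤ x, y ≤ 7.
It holds at (x, y) = (0, 0) (both sides equal 0), but fails at (x, y) = (2, 6) (LHS = 16, RHS = -32).

Answer: Sometimes true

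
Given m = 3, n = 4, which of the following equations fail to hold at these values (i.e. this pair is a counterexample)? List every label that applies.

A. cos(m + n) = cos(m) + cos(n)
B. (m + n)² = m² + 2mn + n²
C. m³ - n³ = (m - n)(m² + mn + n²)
Evaluating each claim at the given values:
A. LHS = cos(7) ≈ 0.7539, RHS = cos(3) + cos(4) ≈ -1.644 → fails here (LHS ≠ RHS)
B. LHS = 49, RHS = 49 → holds here (LHS = RHS)
C. LHS = -37, RHS = -37 → holds here (LHS = RHS)

Answer: A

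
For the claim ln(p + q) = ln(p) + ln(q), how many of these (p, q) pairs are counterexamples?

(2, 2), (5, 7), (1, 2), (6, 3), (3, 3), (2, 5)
Testing each pair:
(2, 2): LHS = ln(4) ≈ 1.386, RHS = 2·ln(2) ≈ 1.386 → satisfies claim
(5, 7): LHS = ln(12) ≈ 2.485, RHS = ln(5) + ln(7) ≈ 3.555 → counterexample
(1, 2): LHS = ln(3) ≈ 1.099, RHS = ln(2) ≈ 0.6931 → counterexample
(6, 3): LHS = ln(9) ≈ 2.197, RHS = ln(3) + ln(6) ≈ 2.89 → counterexample
(3, 3): LHS = ln(6) ≈ 1.792, RHS = 2·ln(3) ≈ 2.197 → counterexample
(2, 5): LHS = ln(7) ≈ 1.946, RHS = ln(2) + ln(5) ≈ 2.303 → counterexample

That makes 5 counterexamples.

Answer: 5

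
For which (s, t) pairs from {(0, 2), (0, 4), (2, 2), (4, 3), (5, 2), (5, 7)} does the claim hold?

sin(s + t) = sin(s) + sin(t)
Testing each pair:
(0, 2): LHS = sin(2) ≈ 0.9093, RHS = sin(2) ≈ 0.9093 → holds
(0, 4): LHS = sin(4) ≈ -0.7568, RHS = sin(4) ≈ -0.7568 → holds
(2, 2): LHS = sin(4) ≈ -0.7568, RHS = 2·sin(2) ≈ 1.819 → fails
(4, 3): LHS = sin(7) ≈ 0.657, RHS = sin(4) + sin(3) ≈ -0.6157 → fails
(5, 2): LHS = sin(7) ≈ 0.657, RHS = sin(5) + sin(2) ≈ -0.04963 → fails
(5, 7): LHS = sin(12) ≈ -0.5366, RHS = sin(5) + sin(7) ≈ -0.3019 → fails

2 of 6 pairs satisfy the claim.

Answer: (0, 2), (0, 4)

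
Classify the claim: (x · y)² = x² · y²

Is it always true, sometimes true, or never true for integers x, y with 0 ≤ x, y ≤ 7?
Always true

The identity holds for every pair in the range. For instance at (x, y) = (4, 3): both sides equal 144.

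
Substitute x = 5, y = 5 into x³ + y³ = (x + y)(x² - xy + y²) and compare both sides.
LHS = 5³ + 5³ = 250
RHS = (5 + 5)(5² - 5·5 + 5²) = 250

LHS = RHS: the two sides agree.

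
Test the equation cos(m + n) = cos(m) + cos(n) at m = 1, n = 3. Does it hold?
Substituting m = 1, n = 3:

LHS = cos(1 + 3) = cos(4) ≈ -0.6536
RHS = cos(1) + cos(3) ≈ -0.4497

LHS ≠ RHS, so the equation does not hold at this point.

Answer: Fails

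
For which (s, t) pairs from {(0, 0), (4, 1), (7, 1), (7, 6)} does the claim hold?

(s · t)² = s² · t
(0, 0), (4, 1), (7, 1)

Testing each pair:
(0, 0): LHS = 0, RHS = 0 → holds
(4, 1): LHS = 16, RHS = 16 → holds
(7, 1): LHS = 49, RHS = 49 → holds
(7, 6): LHS = 1764, RHS = 294 → fails

3 of 4 pairs satisfy the claim.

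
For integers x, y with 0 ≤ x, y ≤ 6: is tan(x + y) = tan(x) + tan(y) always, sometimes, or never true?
It holds at (x, y) = (0, 4) (both sides equal tan(4) ≈ 1.158), but fails at (x, y) = (3, 4) (LHS = tan(7) ≈ 0.8714, RHS = tan(3) + tan(4) ≈ 1.015).

Answer: Sometimes true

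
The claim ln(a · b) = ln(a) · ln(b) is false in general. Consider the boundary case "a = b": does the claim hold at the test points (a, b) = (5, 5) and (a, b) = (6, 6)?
No, fails at both test points

At (5, 5): LHS = ln(25) ≈ 3.219 ≠ RHS = ln(5)² ≈ 2.59
At (6, 6): LHS = ln(36) ≈ 3.584 ≠ RHS = ln(6)² ≈ 3.21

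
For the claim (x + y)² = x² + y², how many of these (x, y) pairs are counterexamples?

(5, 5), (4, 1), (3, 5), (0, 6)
3

Testing each pair:
(5, 5): LHS = 100, RHS = 50 → counterexample
(4, 1): LHS = 25, RHS = 17 → counterexample
(3, 5): LHS = 64, RHS = 34 → counterexample
(0, 6): LHS = 36, RHS = 36 → satisfies claim

That makes 3 counterexamples.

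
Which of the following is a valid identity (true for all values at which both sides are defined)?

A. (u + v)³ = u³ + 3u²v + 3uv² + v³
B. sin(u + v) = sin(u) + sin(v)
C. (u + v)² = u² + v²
A: holds — e.g. at (4, 4), both sides equal 512.
B: fails at (1, 1) — LHS = sin(2) ≈ 0.9093, RHS = 2·sin(1) ≈ 1.683.
C: fails at (2, 5) — LHS = 49, RHS = 29.

Answer: A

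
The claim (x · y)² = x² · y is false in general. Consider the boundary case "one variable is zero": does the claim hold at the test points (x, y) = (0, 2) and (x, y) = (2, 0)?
Yes, holds at both test points

At (0, 2): LHS = 0, RHS = 0 → equal
At (2, 0): LHS = 0, RHS = 0 → equal

So the claim does hold at both of these boundary points, even though it is not an identity.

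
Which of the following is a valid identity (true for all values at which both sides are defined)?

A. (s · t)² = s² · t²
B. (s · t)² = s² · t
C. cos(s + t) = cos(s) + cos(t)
A: holds — e.g. at (4, 5), both sides equal 400.
B: fails at (4, 5) — LHS = 400, RHS = 80.
C: fails at (3, 4) — LHS = cos(7) ≈ 0.7539, RHS = cos(3) + cos(4) ≈ -1.644.

Answer: A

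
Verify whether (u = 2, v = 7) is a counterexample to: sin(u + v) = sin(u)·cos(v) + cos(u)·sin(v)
Substituting u = 2, v = 7:
LHS = sin(2 + 7) = sin(9) ≈ 0.4121
RHS = sin(2)·cos(7) + cos(2)·sin(7) = sin(7)·cos(2) + sin(2)·cos(7) ≈ 0.4121

The sides agree, so this pair does not disprove the claim.

Answer: No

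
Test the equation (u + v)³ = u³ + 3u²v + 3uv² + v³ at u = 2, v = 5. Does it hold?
Holds

Substituting u = 2, v = 5:

LHS = (2 + 5)³ = 343
RHS = 2³ + 3·2²·5 + 3·2·5² + 5³ = 343

LHS = RHS, so the equation holds at this point.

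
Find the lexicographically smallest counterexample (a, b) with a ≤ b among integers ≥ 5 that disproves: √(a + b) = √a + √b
(a, b) = (5, 5)

Substituting (5, 5) into the claim:
LHS = √(5 + 5) = √(10) ≈ 3.162
RHS = √5 + √5 = 2·√(5) ≈ 4.472

Since LHS ≠ RHS, this pair disproves the claim, and no lexicographically smaller pair (a ≤ b, integers ≥ 5) does.

For instance (8, 12) is also a counterexample (LHS = 2·√(5) ≈ 4.472, RHS = 2·√(2) + 2·√(3) ≈ 6.293), but it's lexicographically larger.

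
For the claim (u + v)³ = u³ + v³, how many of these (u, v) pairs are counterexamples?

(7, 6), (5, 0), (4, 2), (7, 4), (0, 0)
3

Testing each pair:
(7, 6): LHS = 2197, RHS = 559 → counterexample
(5, 0): LHS = 125, RHS = 125 → satisfies claim
(4, 2): LHS = 216, RHS = 72 → counterexample
(7, 4): LHS = 1331, RHS = 407 → counterexample
(0, 0): LHS = 0, RHS = 0 → satisfies claim

That makes 3 counterexamples.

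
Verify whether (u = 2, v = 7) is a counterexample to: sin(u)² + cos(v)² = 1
Substituting u = 2, v = 7:
LHS = sin(2)² + cos(7)² ≈ 1.395
RHS = 1

Since LHS ≠ RHS, this pair disproves the claim.

Answer: Yes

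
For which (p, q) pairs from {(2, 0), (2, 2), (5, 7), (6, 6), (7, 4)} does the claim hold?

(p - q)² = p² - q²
Testing each pair:
(2, 0): LHS = 4, RHS = 4 → holds
(2, 2): LHS = 0, RHS = 0 → holds
(5, 7): LHS = 4, RHS = -24 → fails
(6, 6): LHS = 0, RHS = 0 → holds
(7, 4): LHS = 9, RHS = 33 → fails

3 of 5 pairs satisfy the claim.

Answer: (2, 0), (2, 2), (6, 6)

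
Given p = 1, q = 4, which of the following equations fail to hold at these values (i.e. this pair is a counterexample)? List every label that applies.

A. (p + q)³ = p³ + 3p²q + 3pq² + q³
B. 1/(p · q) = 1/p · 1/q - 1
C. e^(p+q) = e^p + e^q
B, C

Evaluating each claim at the given values:
A. LHS = 125, RHS = 125 → holds here (LHS = RHS)
B. LHS = 1/4, RHS = -3/4 → fails here (LHS ≠ RHS)
C. LHS = e^5 ≈ 148.4, RHS = e + e^4 ≈ 57.32 → fails here (LHS ≠ RHS)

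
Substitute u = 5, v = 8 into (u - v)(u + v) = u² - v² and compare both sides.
LHS = (5 - 8)(5 + 8) = -39
RHS = 5² - 8² = -39

LHS = RHS: the two sides agree.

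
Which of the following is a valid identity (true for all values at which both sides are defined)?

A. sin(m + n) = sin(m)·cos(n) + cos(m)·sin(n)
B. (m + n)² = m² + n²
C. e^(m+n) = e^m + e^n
A

A: holds — e.g. at (2, 3), both sides equal sin(5) ≈ -0.9589.
B: fails at (2, 4) — LHS = 36, RHS = 20.
C: fails at (1, 1) — LHS = e^2 ≈ 7.389, RHS = 2·e ≈ 5.437.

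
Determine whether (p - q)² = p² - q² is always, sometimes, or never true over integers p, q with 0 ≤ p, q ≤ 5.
It holds at (p, q) = (4, 4) (both sides equal 0), but fails at (p, q) = (3, 5) (LHS = 4, RHS = -16).

Answer: Sometimes true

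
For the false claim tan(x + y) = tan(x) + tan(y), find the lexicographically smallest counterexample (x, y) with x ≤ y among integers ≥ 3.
Substituting (3, 3) into the claim:
LHS = tan(3 + 3) = tan(6) ≈ -0.291
RHS = tan(3) + tan(3) = 2·tan(3) ≈ -0.2851

Since LHS ≠ RHS, this pair disproves the claim, and no lexicographically smaller pair (x ≤ y, integers ≥ 3) does.

For instance (6, 9) is also a counterexample (LHS = tan(15) ≈ -0.856, RHS = tan(9) + tan(6) ≈ -0.7433), but it's lexicographically larger.

Answer: (x, y) = (3, 3)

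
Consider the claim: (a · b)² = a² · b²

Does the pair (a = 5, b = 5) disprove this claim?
No

Substituting a = 5, b = 5:
LHS = (5 · 5)² = 625
RHS = 5² · 5² = 625

The sides agree, so this pair does not disprove the claim.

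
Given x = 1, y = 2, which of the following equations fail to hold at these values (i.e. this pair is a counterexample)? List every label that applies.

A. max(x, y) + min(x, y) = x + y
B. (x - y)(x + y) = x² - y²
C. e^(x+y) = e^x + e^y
Evaluating each claim at the given values:
A. LHS = 3, RHS = 3 → holds here (LHS = RHS)
B. LHS = -3, RHS = -3 → holds here (LHS = RHS)
C. LHS = e^3 ≈ 20.09, RHS = e + e^2 ≈ 10.11 → fails here (LHS ≠ RHS)

Answer: C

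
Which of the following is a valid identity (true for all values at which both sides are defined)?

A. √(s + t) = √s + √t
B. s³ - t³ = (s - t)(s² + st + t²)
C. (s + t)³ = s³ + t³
B

A: fails at (2, 7) — LHS = 3, RHS = √(2) + √(7) ≈ 4.06.
B: holds — e.g. at (1, 5), both sides equal -124.
C: fails at (1, 5) — LHS = 216, RHS = 126.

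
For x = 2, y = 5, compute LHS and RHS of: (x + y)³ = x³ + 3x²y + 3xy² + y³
LHS = (2 + 5)³ = 343
RHS = 2³ + 3·2²·5 + 3·2·5² + 5³ = 343

LHS = RHS: the two sides agree.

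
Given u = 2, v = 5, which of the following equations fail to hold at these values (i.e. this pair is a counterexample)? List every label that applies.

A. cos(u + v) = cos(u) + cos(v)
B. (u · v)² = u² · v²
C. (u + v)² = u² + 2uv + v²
A

Evaluating each claim at the given values:
A. LHS = cos(7) ≈ 0.7539, RHS = cos(2) + cos(5) ≈ -0.1325 → fails here (LHS ≠ RHS)
B. LHS = 100, RHS = 100 → holds here (LHS = RHS)
C. LHS = 49, RHS = 49 → holds here (LHS = RHS)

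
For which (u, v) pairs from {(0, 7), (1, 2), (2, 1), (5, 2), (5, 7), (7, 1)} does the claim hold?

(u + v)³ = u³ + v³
(0, 7)

Testing each pair:
(0, 7): LHS = 343, RHS = 343 → holds
(1, 2): LHS = 27, RHS = 9 → fails
(2, 1): LHS = 27, RHS = 9 → fails
(5, 2): LHS = 343, RHS = 133 → fails
(5, 7): LHS = 1728, RHS = 468 → fails
(7, 1): LHS = 512, RHS = 344 → fails

1 of 6 pairs satisfies the claim.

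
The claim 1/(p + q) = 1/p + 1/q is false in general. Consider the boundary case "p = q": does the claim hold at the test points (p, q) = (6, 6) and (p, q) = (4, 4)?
At (6, 6): LHS = 1/12 ≠ RHS = 1/3
At (4, 4): LHS = 1/8 ≠ RHS = 1/2

Answer: No, fails at both test points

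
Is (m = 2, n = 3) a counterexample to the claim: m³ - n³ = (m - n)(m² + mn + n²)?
No

Substituting m = 2, n = 3:
LHS = 2³ - 3³ = -19
RHS = (2 - 3)(2² + 2·3 + 3²) = -19

The sides agree, so this pair does not disprove the claim.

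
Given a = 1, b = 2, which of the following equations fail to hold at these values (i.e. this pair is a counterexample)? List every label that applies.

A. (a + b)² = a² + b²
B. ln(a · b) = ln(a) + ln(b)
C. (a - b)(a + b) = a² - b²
Evaluating each claim at the given values:
A. LHS = 9, RHS = 5 → fails here (LHS ≠ RHS)
B. LHS = ln(2) ≈ 0.6931, RHS = ln(2) ≈ 0.6931 → holds here (LHS = RHS)
C. LHS = -3, RHS = -3 → holds here (LHS = RHS)

Answer: A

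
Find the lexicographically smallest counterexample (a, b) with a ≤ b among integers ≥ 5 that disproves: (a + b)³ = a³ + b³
Substituting (5, 5) into the claim:
LHS = (5 + 5)³ = 1000
RHS = 5³ + 5³ = 250

Since LHS ≠ RHS, this pair disproves the claim, and no lexicographically smaller pair (a ≤ b, integers ≥ 5) does.

For instance (5, 7) is also a counterexample (LHS = 1728, RHS = 468), but it's lexicographically larger.

Answer: (a, b) = (5, 5)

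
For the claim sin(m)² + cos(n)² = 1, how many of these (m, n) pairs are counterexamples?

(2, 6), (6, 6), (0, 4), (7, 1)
3

Testing each pair:
(2, 6): LHS = sin(2)² + cos(6)² ≈ 1.749, RHS = 1 → counterexample
(6, 6): LHS = sin(6)² + cos(6)² = 1, RHS = 1 → satisfies claim
(0, 4): LHS = cos(4)² ≈ 0.4272, RHS = 1 → counterexample
(7, 1): LHS = cos(1)² + sin(7)² ≈ 0.7236, RHS = 1 → counterexample

That makes 3 counterexamples.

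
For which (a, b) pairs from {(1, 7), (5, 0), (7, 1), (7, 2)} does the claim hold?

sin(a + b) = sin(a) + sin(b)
Testing each pair:
(1, 7): LHS = sin(8) ≈ 0.9894, RHS = sin(7) + sin(1) ≈ 1.498 → fails
(5, 0): LHS = sin(5) ≈ -0.9589, RHS = sin(5) ≈ -0.9589 → holds
(7, 1): LHS = sin(8) ≈ 0.9894, RHS = sin(7) + sin(1) ≈ 1.498 → fails
(7, 2): LHS = sin(9) ≈ 0.4121, RHS = sin(7) + sin(2) ≈ 1.566 → fails

1 of 4 pairs satisfies the claim.

Answer: (5, 0)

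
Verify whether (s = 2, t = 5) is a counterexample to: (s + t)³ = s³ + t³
Yes

Substituting s = 2, t = 5:
LHS = (2 + 5)³ = 343
RHS = 2³ + 5³ = 133

Since LHS ≠ RHS, this pair disproves the claim.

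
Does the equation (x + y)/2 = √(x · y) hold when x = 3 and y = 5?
Substituting x = 3, y = 5:

LHS = (3 + 5)/2 = 4
RHS = √(3 · 5) = √(15) ≈ 3.873

LHS ≠ RHS, so the equation does not hold at this point.

Answer: Fails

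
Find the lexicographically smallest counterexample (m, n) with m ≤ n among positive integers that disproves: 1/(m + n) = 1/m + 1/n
(m, n) = (1, 1)

Substituting (1, 1) into the claim:
LHS = 1/(1 + 1) = 1/2
RHS = 1/1 + 1/1 = 2

Since LHS ≠ RHS, this pair disproves the claim, and no lexicographically smaller pair (m ≤ n, positive integers) does.

For instance (5, 5) is also a counterexample (LHS = 1/10, RHS = 2/5), but it's lexicographically larger.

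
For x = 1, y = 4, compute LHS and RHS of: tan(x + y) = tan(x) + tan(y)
LHS = tan(1 + 4) = tan(5) ≈ -3.381
RHS = tan(1) + tan(4) ≈ 2.715

LHS ≠ RHS (they differ by about 6.096), so the equation does not hold here.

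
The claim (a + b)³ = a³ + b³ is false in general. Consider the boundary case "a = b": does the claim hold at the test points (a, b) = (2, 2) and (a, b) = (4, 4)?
No, fails at both test points

At (2, 2): LHS = 64 ≠ RHS = 16
At (4, 4): LHS = 512 ≠ RHS = 128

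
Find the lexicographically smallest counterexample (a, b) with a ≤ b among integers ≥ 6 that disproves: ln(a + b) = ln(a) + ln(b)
(a, b) = (6, 6)

Substituting (6, 6) into the claim:
LHS = ln(6 + 6) = ln(12) ≈ 2.485
RHS = ln(6) + ln(6) = 2·ln(6) ≈ 3.584

Since LHS ≠ RHS, this pair disproves the claim, and no lexicographically smaller pair (a ≤ b, integers ≥ 6) does.

For instance (10, 13) is also a counterexample (LHS = ln(23) ≈ 3.135, RHS = ln(10) + ln(13) ≈ 4.868), but it's lexicographically larger.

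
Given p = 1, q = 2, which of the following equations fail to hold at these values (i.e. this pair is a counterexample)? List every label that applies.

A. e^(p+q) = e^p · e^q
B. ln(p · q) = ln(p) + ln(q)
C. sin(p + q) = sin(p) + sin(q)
Evaluating each claim at the given values:
A. LHS = e^3 ≈ 20.09, RHS = e^3 ≈ 20.09 → holds here (LHS = RHS)
B. LHS = ln(2) ≈ 0.6931, RHS = ln(2) ≈ 0.6931 → holds here (LHS = RHS)
C. LHS = sin(3) ≈ 0.1411, RHS = sin(1) + sin(2) ≈ 1.751 → fails here (LHS ≠ RHS)

Answer: C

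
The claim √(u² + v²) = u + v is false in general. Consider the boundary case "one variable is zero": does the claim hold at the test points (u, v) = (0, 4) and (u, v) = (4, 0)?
At (0, 4): LHS = 4, RHS = 4 → equal
At (4, 0): LHS = 4, RHS = 4 → equal

So the claim does hold at both of these boundary points, even though it is not an identity.

Answer: Yes, holds at both test points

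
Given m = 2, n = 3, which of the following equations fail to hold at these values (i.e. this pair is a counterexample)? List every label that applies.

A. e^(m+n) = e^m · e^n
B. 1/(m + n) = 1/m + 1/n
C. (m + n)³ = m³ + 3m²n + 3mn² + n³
Evaluating each claim at the given values:
A. LHS = e^5 ≈ 148.4, RHS = e^5 ≈ 148.4 → holds here (LHS = RHS)
B. LHS = 1/5, RHS = 5/6 → fails here (LHS ≠ RHS)
C. LHS = 125, RHS = 125 → holds here (LHS = RHS)

Answer: B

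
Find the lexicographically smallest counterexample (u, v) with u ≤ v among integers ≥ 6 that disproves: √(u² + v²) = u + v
Substituting (6, 6) into the claim:
LHS = √(6² + 6²) = 6·√(2) ≈ 8.485
RHS = 6 + 6 = 12

Since LHS ≠ RHS, this pair disproves the claim, and no lexicographically smaller pair (u ≤ v, integers ≥ 6) does.

For instance (11, 11) is also a counterexample (LHS = 11·√(2) ≈ 15.56, RHS = 22), but it's lexicographically larger.

Answer: (u, v) = (6, 6)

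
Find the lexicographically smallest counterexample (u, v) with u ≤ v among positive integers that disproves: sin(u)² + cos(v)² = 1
(u, v) = (1, 2)

At (1, 1): both sides equal 1, so it holds there.

Substituting (1, 2) into the claim:
LHS = sin(1)² + cos(2)² ≈ 0.8813
RHS = 1

Since LHS ≠ RHS, this pair disproves the claim, and no lexicographically smaller pair (u ≤ v, positive integers) does.

For instance (3, 6) is also a counterexample (LHS = sin(3)² + cos(6)² ≈ 0.9418, RHS = 1), but it's lexicographically larger.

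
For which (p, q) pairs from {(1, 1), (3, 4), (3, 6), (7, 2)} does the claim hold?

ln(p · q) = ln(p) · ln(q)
Testing each pair:
(1, 1): LHS = 0, RHS = 0 → holds
(3, 4): LHS = ln(12) ≈ 2.485, RHS = ln(3)·ln(4) ≈ 1.523 → fails
(3, 6): LHS = ln(18) ≈ 2.89, RHS = ln(3)·ln(6) ≈ 1.968 → fails
(7, 2): LHS = ln(14) ≈ 2.639, RHS = ln(2)·ln(7) ≈ 1.349 → fails

1 of 4 pairs satisfies the claim.

Answer: (1, 1)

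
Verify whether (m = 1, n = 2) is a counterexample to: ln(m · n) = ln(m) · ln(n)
Substituting m = 1, n = 2:
LHS = ln(1 · 2) = ln(2) ≈ 0.6931
RHS = ln(1) · ln(2) = 0

Since LHS ≠ RHS, this pair disproves the claim.

Answer: Yes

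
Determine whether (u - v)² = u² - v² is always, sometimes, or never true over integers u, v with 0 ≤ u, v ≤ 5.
It holds at (u, v) = (3, 3) (both sides equal 0), but fails at (u, v) = (3, 5) (LHS = 4, RHS = -16).

Answer: Sometimes true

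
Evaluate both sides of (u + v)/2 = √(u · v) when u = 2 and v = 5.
LHS = (2 + 5)/2 = 7/2
RHS = √(2 · 5) = √(10) ≈ 3.162

LHS ≠ RHS (they differ by about 0.3377), so the equation does not hold here.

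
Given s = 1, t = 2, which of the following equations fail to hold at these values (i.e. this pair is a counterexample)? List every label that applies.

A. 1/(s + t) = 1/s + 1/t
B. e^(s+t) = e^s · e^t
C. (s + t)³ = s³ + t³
Evaluating each claim at the given values:
A. LHS = 1/3, RHS = 3/2 → fails here (LHS ≠ RHS)
B. LHS = e^3 ≈ 20.09, RHS = e^3 ≈ 20.09 → holds here (LHS = RHS)
C. LHS = 27, RHS = 9 → fails here (LHS ≠ RHS)

Answer: A, C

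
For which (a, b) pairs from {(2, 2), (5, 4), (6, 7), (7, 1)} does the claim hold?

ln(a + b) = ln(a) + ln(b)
Testing each pair:
(2, 2): LHS = ln(4) ≈ 1.386, RHS = 2·ln(2) ≈ 1.386 → holds
(5, 4): LHS = ln(9) ≈ 2.197, RHS = ln(4) + ln(5) ≈ 2.996 → fails
(6, 7): LHS = ln(13) ≈ 2.565, RHS = ln(6) + ln(7) ≈ 3.738 → fails
(7, 1): LHS = ln(8) ≈ 2.079, RHS = ln(7) ≈ 1.946 → fails

1 of 4 pairs satisfies the claim.

Answer: (2, 2)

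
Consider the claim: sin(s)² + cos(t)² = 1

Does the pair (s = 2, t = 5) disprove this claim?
Yes

Substituting s = 2, t = 5:
LHS = sin(2)² + cos(5)² ≈ 0.9073
RHS = 1

Since LHS ≠ RHS, this pair disproves the claim.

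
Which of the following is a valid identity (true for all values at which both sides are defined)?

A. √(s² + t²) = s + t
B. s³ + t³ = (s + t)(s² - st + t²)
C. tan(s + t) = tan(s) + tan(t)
A: fails at (1, 4) — LHS = √(17) ≈ 4.123, RHS = 5.
B: holds — e.g. at (3, 4), both sides equal 91.
C: fails at (3, 3) — LHS = tan(6) ≈ -0.291, RHS = 2·tan(3) ≈ -0.2851.

Answer: B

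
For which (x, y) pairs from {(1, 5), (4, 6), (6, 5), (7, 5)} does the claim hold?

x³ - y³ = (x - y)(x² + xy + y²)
All pairs

Testing each pair:
(1, 5): LHS = -124, RHS = -124 → holds
(4, 6): LHS = -152, RHS = -152 → holds
(6, 5): LHS = 91, RHS = 91 → holds
(7, 5): LHS = 218, RHS = 218 → holds

Every pair satisfies the claim.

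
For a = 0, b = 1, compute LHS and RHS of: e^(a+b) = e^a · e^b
LHS = e^(0+1) = e ≈ 2.718
RHS = e^0 · e^1 = e ≈ 2.718

LHS = RHS: the two sides agree.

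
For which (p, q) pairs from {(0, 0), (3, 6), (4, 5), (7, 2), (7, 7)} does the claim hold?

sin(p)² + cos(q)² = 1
Testing each pair:
(0, 0): LHS = 1, RHS = 1 → holds
(3, 6): LHS = sin(3)² + cos(6)² ≈ 0.9418, RHS = 1 → fails
(4, 5): LHS = cos(5)² + sin(4)² ≈ 0.6532, RHS = 1 → fails
(7, 2): LHS = cos(2)² + sin(7)² ≈ 0.6048, RHS = 1 → fails
(7, 7): LHS = sin(7)² + cos(7)² = 1, RHS = 1 → holds

2 of 5 pairs satisfy the claim.

Answer: (0, 0), (7, 7)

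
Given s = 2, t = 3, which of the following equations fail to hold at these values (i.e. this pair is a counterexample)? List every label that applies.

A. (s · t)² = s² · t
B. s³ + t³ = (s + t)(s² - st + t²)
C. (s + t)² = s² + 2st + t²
A

Evaluating each claim at the given values:
A. LHS = 36, RHS = 12 → fails here (LHS ≠ RHS)
B. LHS = 35, RHS = 35 → holds here (LHS = RHS)
C. LHS = 25, RHS = 25 → holds here (LHS = RHS)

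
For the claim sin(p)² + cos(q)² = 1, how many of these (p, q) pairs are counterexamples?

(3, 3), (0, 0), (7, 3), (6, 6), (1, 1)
Testing each pair:
(3, 3): LHS = sin(3)² + cos(3)² = 1, RHS = 1 → satisfies claim
(0, 0): LHS = 1, RHS = 1 → satisfies claim
(7, 3): LHS = sin(7)² + cos(3)² ≈ 1.412, RHS = 1 → counterexample
(6, 6): LHS = sin(6)² + cos(6)² = 1, RHS = 1 → satisfies claim
(1, 1): LHS = cos(1)² + sin(1)² = 1, RHS = 1 → satisfies claim

That makes 1 counterexample.

Answer: 1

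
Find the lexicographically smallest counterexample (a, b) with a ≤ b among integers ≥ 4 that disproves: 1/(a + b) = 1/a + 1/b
Substituting (4, 4) into the claim:
LHS = 1/(4 + 4) = 1/8
RHS = 1/4 + 1/4 = 1/2

Since LHS ≠ RHS, this pair disproves the claim, and no lexicographically smaller pair (a ≤ b, integers ≥ 4) does.

For instance (5, 7) is also a counterexample (LHS = 1/12, RHS = 12/35), but it's lexicographically larger.

Answer: (a, b) = (4, 4)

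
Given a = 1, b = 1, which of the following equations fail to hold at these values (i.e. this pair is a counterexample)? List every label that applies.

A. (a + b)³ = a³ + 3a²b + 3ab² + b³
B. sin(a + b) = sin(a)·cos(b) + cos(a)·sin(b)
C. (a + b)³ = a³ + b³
Evaluating each claim at the given values:
A. LHS = 8, RHS = 8 → holds here (LHS = RHS)
B. LHS = sin(2) ≈ 0.9093, RHS = 2·sin(1)·cos(1) ≈ 0.9093 → holds here (LHS = RHS)
C. LHS = 8, RHS = 2 → fails here (LHS ≠ RHS)

Answer: C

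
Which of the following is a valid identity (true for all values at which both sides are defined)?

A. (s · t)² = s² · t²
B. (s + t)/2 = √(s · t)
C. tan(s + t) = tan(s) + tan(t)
A: holds — e.g. at (2, 7), both sides equal 196.
B: fails at (2, 7) — LHS = 9/2, RHS = √(14) ≈ 3.742.
C: fails at (3, 3) — LHS = tan(6) ≈ -0.291, RHS = 2·tan(3) ≈ -0.2851.

Answer: A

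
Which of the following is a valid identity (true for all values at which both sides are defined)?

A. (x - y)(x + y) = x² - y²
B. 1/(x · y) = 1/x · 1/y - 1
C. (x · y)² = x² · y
A

A: holds — e.g. at (1, 2), both sides equal -3.
B: fails at (6, 7) — LHS = 1/42, RHS = -41/42.
C: fails at (2, 7) — LHS = 196, RHS = 28.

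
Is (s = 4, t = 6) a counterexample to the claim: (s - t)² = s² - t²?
Substituting s = 4, t = 6:
LHS = (4 - 6)² = 4
RHS = 4² - 6² = -20

Since LHS ≠ RHS, this pair disproves the claim.

Answer: Yes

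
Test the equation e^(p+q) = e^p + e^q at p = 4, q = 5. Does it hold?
Substituting p = 4, q = 5:

LHS = e^(4+5) = e^9 ≈ 8103
RHS = e^4 + e^5 ≈ 203

LHS ≠ RHS, so the equation does not hold at this point.

Answer: Fails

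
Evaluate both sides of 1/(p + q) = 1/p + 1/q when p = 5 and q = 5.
LHS = 1/(5 + 5) = 1/10
RHS = 1/5 + 1/5 = 2/5

LHS ≠ RHS, so the equation does not hold here.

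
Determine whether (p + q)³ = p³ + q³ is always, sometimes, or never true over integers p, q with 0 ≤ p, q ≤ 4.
It holds at (p, q) = (1, 0) (both sides equal 1), but fails at (p, q) = (3, 2) (LHS = 125, RHS = 35).

Answer: Sometimes true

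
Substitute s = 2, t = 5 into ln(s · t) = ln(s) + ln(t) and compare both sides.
LHS = ln(2 · 5) = ln(10) ≈ 2.303
RHS = ln(2) + ln(5) ≈ 2.303

LHS = RHS: the two sides agree.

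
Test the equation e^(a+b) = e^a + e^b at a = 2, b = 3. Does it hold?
Fails

Substituting a = 2, b = 3:

LHS = e^(2+3) = e^5 ≈ 148.4
RHS = e^2 + e^3 ≈ 27.47

LHS ≠ RHS, so the equation does not hold at this point.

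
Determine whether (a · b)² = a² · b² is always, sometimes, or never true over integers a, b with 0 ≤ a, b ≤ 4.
The identity holds for every pair in the range. For instance at (a, b) = (4, 4): both sides equal 256.

Answer: Always true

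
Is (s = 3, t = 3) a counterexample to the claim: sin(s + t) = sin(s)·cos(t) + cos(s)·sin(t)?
Substituting s = 3, t = 3:
LHS = sin(3 + 3) = sin(6) ≈ -0.2794
RHS = sin(3)·cos(3) + cos(3)·sin(3) = 2·sin(3)·cos(3) ≈ -0.2794

The sides agree, so this pair does not disprove the claim.

Answer: No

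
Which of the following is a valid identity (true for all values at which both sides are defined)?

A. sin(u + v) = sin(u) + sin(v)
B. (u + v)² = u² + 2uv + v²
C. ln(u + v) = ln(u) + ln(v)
B

A: fails at (2, 2) — LHS = sin(4) ≈ -0.7568, RHS = 2·sin(2) ≈ 1.819.
B: holds — e.g. at (4, 6), both sides equal 100.
C: fails at (2, 4) — LHS = ln(6) ≈ 1.792, RHS = ln(2) + ln(4) ≈ 2.079.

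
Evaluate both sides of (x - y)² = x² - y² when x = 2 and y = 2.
LHS = (2 - 2)² = 0
RHS = 2² - 2² = 0

LHS = RHS: the two sides agree.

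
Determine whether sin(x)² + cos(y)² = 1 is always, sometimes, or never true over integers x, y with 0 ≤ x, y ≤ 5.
Sometimes true

It holds at (x, y) = (2, 2) (both sides equal 1), but fails at (x, y) = (5, 4) (LHS = cos(4)² + sin(5)² ≈ 1.347, RHS = 1).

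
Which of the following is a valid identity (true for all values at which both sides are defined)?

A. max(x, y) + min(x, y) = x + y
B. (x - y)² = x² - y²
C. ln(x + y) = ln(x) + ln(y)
A

A: holds — e.g. at (3, 3), both sides equal 6.
B: fails at (1, 4) — LHS = 9, RHS = -15.
C: fails at (4, 4) — LHS = ln(8) ≈ 2.079, RHS = 2·ln(4) ≈ 2.773.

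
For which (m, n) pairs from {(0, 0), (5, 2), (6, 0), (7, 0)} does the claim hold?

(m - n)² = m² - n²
Testing each pair:
(0, 0): LHS = 0, RHS = 0 → holds
(5, 2): LHS = 9, RHS = 21 → fails
(6, 0): LHS = 36, RHS = 36 → holds
(7, 0): LHS = 49, RHS = 49 → holds

3 of 4 pairs satisfy the claim.

Answer: (0, 0), (6, 0), (7, 0)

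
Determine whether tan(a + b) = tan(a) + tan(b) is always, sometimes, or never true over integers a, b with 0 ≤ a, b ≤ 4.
Sometimes true

It holds at (a, b) = (3, 0) (both sides equal tan(3) ≈ -0.1425), but fails at (a, b) = (2, 3) (LHS = tan(5) ≈ -3.381, RHS = tan(2) + tan(3) ≈ -2.328).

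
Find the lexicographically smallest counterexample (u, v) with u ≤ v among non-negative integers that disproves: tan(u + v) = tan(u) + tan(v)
At (0, 5): both sides equal tan(5) ≈ -3.381, so it holds there.

Substituting (1, 1) into the claim:
LHS = tan(1 + 1) = tan(2) ≈ -2.185
RHS = tan(1) + tan(1) = 2·tan(1) ≈ 3.115

Since LHS ≠ RHS, this pair disproves the claim, and no lexicographically smaller pair (u ≤ v, non-negative integers) does.

For instance (2, 6) is also a counterexample (LHS = tan(8) ≈ -6.8, RHS = tan(2) + tan(6) ≈ -2.476), but it's lexicographically larger.

Answer: (u, v) = (1, 1)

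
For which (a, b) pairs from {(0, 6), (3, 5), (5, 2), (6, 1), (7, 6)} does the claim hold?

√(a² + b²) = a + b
(0, 6)

Testing each pair:
(0, 6): LHS = 6, RHS = 6 → holds
(3, 5): LHS = √(34) ≈ 5.831, RHS = 8 → fails
(5, 2): LHS = √(29) ≈ 5.385, RHS = 7 → fails
(6, 1): LHS = √(37) ≈ 6.083, RHS = 7 → fails
(7, 6): LHS = √(85) ≈ 9.22, RHS = 13 → fails

1 of 5 pairs satisfies the claim.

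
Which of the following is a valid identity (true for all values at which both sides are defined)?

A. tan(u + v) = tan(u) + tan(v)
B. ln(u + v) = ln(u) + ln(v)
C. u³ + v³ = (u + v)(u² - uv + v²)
C

A: fails at (6, 7) — LHS = tan(13) ≈ 0.463, RHS = tan(6) + tan(7) ≈ 0.5804.
B: fails at (4, 5) — LHS = ln(9) ≈ 2.197, RHS = ln(4) + ln(5) ≈ 2.996.
C: holds — e.g. at (3, 4), both sides equal 91.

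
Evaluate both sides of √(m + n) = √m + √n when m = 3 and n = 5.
LHS = √(3 + 5) = 2·√(2) ≈ 2.828
RHS = √3 + √5 = √(3) + √(5) ≈ 3.968

LHS ≠ RHS (they differ by about 1.14), so the equation does not hold here.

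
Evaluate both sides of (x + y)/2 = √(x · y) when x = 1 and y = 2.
LHS = (1 + 2)/2 = 3/2
RHS = √(1 · 2) = √(2) ≈ 1.414

LHS ≠ RHS (they differ by about 0.08579), so the equation does not hold here.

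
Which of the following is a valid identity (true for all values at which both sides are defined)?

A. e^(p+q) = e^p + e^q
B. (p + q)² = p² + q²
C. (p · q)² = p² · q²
A: fails at (1, 5) — LHS = e^6 ≈ 403.4, RHS = e + e^5 ≈ 151.1.
B: fails at (2, 7) — LHS = 81, RHS = 53.
C: holds — e.g. at (4, 5), both sides equal 400.

Answer: C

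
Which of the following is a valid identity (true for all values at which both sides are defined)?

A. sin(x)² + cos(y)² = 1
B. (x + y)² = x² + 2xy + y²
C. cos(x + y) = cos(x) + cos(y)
A: fails at (3, 4) — LHS = sin(3)² + cos(4)² ≈ 0.4472, RHS = 1.
B: holds — e.g. at (1, 5), both sides equal 36.
C: fails at (3, 5) — LHS = cos(8) ≈ -0.1455, RHS = cos(3) + cos(5) ≈ -0.7063.

Answer: B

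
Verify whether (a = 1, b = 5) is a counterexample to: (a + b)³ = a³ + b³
Yes

Substituting a = 1, b = 5:
LHS = (1 + 5)³ = 216
RHS = 1³ + 5³ = 126

Since LHS ≠ RHS, this pair disproves the claim.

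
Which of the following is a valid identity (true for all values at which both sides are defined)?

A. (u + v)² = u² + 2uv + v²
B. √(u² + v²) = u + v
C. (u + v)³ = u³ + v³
A: holds — e.g. at (3, 5), both sides equal 64.
B: fails at (5, 5) — LHS = 5·√(2) ≈ 7.071, RHS = 10.
C: fails at (1, 4) — LHS = 125, RHS = 65.

Answer: A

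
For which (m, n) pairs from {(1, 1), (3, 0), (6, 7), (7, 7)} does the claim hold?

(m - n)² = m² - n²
Testing each pair:
(1, 1): LHS = 0, RHS = 0 → holds
(3, 0): LHS = 9, RHS = 9 → holds
(6, 7): LHS = 1, RHS = -13 → fails
(7, 7): LHS = 0, RHS = 0 → holds

3 of 4 pairs satisfy the claim.

Answer: (1, 1), (3, 0), (7, 7)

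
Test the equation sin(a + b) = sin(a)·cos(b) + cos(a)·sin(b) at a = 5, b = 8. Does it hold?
Holds

Substituting a = 5, b = 8:

LHS = sin(5 + 8) = sin(13) ≈ 0.4202
RHS = sin(5)·cos(8) + cos(5)·sin(8) = sin(5)·cos(8) + sin(8)·cos(5) ≈ 0.4202

LHS = RHS, so the equation holds at this point.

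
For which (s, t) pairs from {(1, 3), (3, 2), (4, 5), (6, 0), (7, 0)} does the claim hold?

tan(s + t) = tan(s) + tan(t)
(6, 0), (7, 0)

Testing each pair:
(1, 3): LHS = tan(4) ≈ 1.158, RHS = tan(3) + tan(1) ≈ 1.415 → fails
(3, 2): LHS = tan(5) ≈ -3.381, RHS = tan(2) + tan(3) ≈ -2.328 → fails
(4, 5): LHS = tan(9) ≈ -0.4523, RHS = tan(5) + tan(4) ≈ -2.223 → fails
(6, 0): LHS = tan(6) ≈ -0.291, RHS = tan(6) ≈ -0.291 → holds
(7, 0): LHS = tan(7) ≈ 0.8714, RHS = tan(7) ≈ 0.8714 → holds

2 of 5 pairs satisfy the claim.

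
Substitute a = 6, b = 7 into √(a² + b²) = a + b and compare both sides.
LHS = √(6² + 7²) = √(85) ≈ 9.22
RHS = 6 + 7 = 13

LHS ≠ RHS (they differ by about 3.78), so the equation does not hold here.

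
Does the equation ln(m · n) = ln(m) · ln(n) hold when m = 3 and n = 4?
Substituting m = 3, n = 4:

LHS = ln(3 · 4) = ln(12) ≈ 2.485
RHS = ln(3) · ln(4) ≈ 1.523

LHS ≠ RHS, so the equation does not hold at this point.

Answer: Fails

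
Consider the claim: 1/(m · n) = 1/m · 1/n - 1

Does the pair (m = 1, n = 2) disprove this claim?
Substituting m = 1, n = 2:
LHS = 1/(1 · 2) = 1/2
RHS = 1/1 · 1/2 - 1 = -1/2

Since LHS ≠ RHS, this pair disproves the claim.

Answer: Yes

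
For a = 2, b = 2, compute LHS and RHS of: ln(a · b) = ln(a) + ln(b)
LHS = ln(2 · 2) = ln(4) ≈ 1.386
RHS = ln(2) + ln(2) = 2·ln(2) ≈ 1.386

LHS = RHS: the two sides agree.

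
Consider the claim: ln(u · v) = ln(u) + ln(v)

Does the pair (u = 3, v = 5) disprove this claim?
No

Substituting u = 3, v = 5:
LHS = ln(3 · 5) = ln(15) ≈ 2.708
RHS = ln(3) + ln(5) ≈ 2.708

The sides agree, so this pair does not disprove the claim.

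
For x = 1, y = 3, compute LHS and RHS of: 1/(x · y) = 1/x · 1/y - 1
LHS = 1/(1 · 3) = 1/3
RHS = 1/1 · 1/3 - 1 = -2/3

LHS ≠ RHS, so the equation does not hold here.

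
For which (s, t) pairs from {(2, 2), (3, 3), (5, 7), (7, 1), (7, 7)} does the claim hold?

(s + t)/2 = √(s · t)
(2, 2), (3, 3), (7, 7)

Testing each pair:
(2, 2): LHS = 2, RHS = 2 → holds
(3, 3): LHS = 3, RHS = 3 → holds
(5, 7): LHS = 6, RHS = √(35) ≈ 5.916 → fails
(7, 1): LHS = 4, RHS = √(7) ≈ 2.646 → fails
(7, 7): LHS = 7, RHS = 7 → holds

3 of 5 pairs satisfy the claim.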